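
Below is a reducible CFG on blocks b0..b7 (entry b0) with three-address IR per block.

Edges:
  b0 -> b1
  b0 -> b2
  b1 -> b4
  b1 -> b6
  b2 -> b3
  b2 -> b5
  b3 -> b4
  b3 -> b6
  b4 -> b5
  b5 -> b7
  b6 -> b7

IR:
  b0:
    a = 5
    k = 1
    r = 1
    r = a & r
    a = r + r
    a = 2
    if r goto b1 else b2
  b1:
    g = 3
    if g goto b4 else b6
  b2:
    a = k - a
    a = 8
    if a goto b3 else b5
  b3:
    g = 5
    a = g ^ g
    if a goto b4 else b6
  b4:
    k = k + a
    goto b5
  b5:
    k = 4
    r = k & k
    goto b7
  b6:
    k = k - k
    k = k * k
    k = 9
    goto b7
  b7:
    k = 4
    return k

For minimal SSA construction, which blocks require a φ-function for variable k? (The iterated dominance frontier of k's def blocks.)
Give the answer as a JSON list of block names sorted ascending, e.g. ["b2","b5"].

Answer: ["b5", "b7"]

Analysis:
idom tree: b1←b0 b2←b0 b3←b2 b4←b0 b5←b0 b6←b0 b7←b0
Join-block Dom:
  b4: preds {b1,b3}: {b0,b1} ∩ {b0,b2,b3} = {b0}; idom=b0
  b5: preds {b2,b4}: {b0,b2} ∩ {b0,b4} = {b0}; idom=b0
  b6: preds {b1,b3}: {b0,b1} ∩ {b0,b2,b3} = {b0}; idom=b0
  b7: preds {b5,b6}: {b0,b5} ∩ {b0,b6} = {b0}; idom=b0

DF walk-up:
  join b4 pred b1: b1 stop@b0
  join b4 pred b3: b3→b2 stop@b0
  join b5 pred b2: b2 stop@b0
  join b5 pred b4: b4 stop@b0
  join b6 pred b1: b1 stop@b0
  join b6 pred b3: b3→b2 stop@b0
  join b7 pred b5: b5 stop@b0
  join b7 pred b6: b6 stop@b0
  b0 → ∅
  b1 → {b4,b6}
  b2 → {b4,b5,b6}
  b3 → {b4,b6}
  b4 → {b5}
  b5 → {b7}
  b6 → {b7}
  b7 → ∅

φ for k: defs {b0,b4,b5,b6,b7}
  DF⁺ = {b5,b7}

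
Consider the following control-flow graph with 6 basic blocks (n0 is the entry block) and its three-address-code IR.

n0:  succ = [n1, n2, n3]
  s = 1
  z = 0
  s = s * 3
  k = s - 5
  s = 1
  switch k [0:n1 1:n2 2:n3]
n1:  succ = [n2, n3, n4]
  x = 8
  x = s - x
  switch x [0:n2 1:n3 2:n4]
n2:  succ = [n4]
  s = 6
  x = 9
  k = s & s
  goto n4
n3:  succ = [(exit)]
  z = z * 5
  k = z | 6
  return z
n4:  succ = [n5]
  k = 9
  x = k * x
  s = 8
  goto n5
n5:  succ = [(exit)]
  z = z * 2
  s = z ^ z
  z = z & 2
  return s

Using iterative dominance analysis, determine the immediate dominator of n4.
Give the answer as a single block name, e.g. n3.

Answer: n0

Derivation:
idom tree: n1←n0 n2←n0 n3←n0 n4←n0 n5←n4
Dom∩ at merges:
  n2: preds {n0,n1}: {n0} ∩ {n0,n1} = {n0}; idom=n0
  n3: preds {n0,n1}: {n0} ∩ {n0,n1} = {n0}; idom=n0
  n4: preds {n1,n2}: {n0,n1} ∩ {n0,n2} = {n0}; idom=n0

idom(n4) = n0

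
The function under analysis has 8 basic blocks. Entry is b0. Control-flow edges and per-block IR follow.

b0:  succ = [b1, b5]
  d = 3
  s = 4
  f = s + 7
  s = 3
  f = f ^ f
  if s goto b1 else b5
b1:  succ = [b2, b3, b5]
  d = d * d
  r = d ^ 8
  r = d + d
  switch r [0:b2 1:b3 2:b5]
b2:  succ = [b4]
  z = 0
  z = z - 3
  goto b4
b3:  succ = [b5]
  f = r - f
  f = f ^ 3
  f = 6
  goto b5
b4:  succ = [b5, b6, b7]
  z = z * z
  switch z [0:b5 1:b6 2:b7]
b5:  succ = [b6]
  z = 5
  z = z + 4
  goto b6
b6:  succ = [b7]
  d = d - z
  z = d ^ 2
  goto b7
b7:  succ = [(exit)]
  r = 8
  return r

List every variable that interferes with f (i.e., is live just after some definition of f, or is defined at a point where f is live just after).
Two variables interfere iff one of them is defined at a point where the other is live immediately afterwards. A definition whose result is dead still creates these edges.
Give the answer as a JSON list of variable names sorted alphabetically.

Answer: ["d", "r", "s"]

Working:
Per-block:
  b0: {d,f,s} / ∅
  b1: {d,r} / {d}
  b2: {z} / ∅
  b3: {f} / {f,r}
  b4: {z} / {z}
  b5: {z} / ∅
  b6: {d,z} / {d,z}
  b7: {r} / ∅

Backward fixpoint:
  b0: in=∅ out={d,f}
  b1: in={d,f} out={d,f,r}
  b2: in={d} out={d,z}
  b3: in={d,f,r} out={d}
  b4: in={d,z} out={d,z}
  b5: in={d} out={d,z}
  b6: in={d,z} out=∅
  b7: in=∅ out=∅

Interference:
  d: {f,r,s,z}
  f: {d,r,s}
  r: {d,f}
  s: {d,f}
  z: {d}

N(f) = ["d", "r", "s"]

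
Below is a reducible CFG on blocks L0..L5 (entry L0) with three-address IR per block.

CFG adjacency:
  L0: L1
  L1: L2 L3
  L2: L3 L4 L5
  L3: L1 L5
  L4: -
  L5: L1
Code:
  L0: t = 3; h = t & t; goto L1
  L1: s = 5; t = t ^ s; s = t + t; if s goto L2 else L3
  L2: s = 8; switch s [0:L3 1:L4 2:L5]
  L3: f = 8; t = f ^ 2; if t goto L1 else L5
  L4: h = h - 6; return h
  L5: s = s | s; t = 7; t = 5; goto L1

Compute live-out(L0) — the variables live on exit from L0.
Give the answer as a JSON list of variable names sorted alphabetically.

Answer: ["h", "t"]

Analysis:
Per-block:
  L0 def {h,t} use ∅
  L1 def {s,t} use {t}
  L2 def {s} use ∅
  L3 def {f,t} use ∅
  L4 def {h} use {h}
  L5 def {s,t} use {s}

Liveness:
  L0 li=∅ lo={h,t}
  L1 li={h,t} lo={h,s}
  L2 li={h} lo={h,s}
  L3 li={h,s} lo={h,s,t}
  L4 li={h} lo=∅
  L5 li={h,s} lo={h,t}

live-out(L0) = ["h", "t"]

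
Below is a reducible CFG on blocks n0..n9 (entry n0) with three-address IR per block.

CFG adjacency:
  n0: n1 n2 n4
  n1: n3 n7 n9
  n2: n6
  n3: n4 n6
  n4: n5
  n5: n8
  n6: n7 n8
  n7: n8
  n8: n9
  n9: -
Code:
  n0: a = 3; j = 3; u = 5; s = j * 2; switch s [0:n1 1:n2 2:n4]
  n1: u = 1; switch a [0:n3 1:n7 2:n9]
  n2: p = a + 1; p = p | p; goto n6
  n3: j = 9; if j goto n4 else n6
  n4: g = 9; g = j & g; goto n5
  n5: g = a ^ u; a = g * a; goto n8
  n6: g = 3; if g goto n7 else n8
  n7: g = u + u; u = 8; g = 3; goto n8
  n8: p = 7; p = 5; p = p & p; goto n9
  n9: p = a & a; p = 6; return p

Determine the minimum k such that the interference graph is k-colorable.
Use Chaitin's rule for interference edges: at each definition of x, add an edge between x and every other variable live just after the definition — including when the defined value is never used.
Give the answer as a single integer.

Answer: 4

Derivation:
Per-block:
  n0: def={a,j,s,u} ue=∅
  n1: def={u} ue={a}
  n2: def={p} ue={a}
  n3: def={j} ue=∅
  n4: def={g} ue={j}
  n5: def={a,g} ue={a,u}
  n6: def={g} ue=∅
  n7: def={g,u} ue={u}
  n8: def={p} ue=∅
  n9: def={p} ue={a}

Backward fixpoint:
  n0: in=∅ out={a,j,u}
  n1: in={a} out={a,u}
  n2: in={a,u} out={a,u}
  n3: in={a,u} out={a,j,u}
  n4: in={a,j,u} out={a,u}
  n5: in={a,u} out={a}
  n6: in={a,u} out={a,u}
  n7: in={a,u} out={a}
  n8: in={a} out={a}
  n9: in={a} out=∅

Interfere edges:
  a↔{g,j,p,s,u}
  g↔{a,j,u}
  j↔{a,g,s,u}
  p↔{a,u}
  s↔{a,j,u}
  u↔{a,g,j,p,s}

Chromatic number:
  lower bound: {a,g,j,u} mutually conflict ⇒ χ ≥ 4
  assign a→c0 g→c3 j→c2 p→c2 s→c3 u→c1 — no edge inside a register ⇒ χ ≤ 4
  χ = 4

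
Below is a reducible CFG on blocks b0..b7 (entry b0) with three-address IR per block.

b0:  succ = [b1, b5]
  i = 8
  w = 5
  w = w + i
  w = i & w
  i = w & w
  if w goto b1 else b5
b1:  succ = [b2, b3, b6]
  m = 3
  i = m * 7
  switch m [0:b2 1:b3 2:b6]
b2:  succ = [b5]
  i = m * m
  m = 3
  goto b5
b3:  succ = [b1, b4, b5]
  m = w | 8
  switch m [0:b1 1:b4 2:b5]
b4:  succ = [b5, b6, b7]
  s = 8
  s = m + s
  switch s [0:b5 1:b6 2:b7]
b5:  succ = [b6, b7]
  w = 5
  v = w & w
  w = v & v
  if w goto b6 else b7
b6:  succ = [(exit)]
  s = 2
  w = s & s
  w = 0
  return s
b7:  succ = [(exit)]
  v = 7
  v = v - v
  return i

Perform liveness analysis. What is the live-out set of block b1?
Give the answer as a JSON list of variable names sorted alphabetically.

Answer: ["i", "m", "w"]

Derivation:
Per-block:
  b0 def {i,w} use ∅
  b1 def {i,m} use ∅
  b2 def {i,m} use {m}
  b3 def {m} use {w}
  b4 def {s} use {m}
  b5 def {v,w} use ∅
  b6 def {s,w} use ∅
  b7 def {v} use {i}

Liveness:
  b0: in=∅ out={i,w}
  b1: in={w} out={i,m,w}
  b2: in={m} out={i}
  b3: in={i,w} out={i,m,w}
  b4: in={i,m} out={i}
  b5: in={i} out={i}
  b6: in=∅ out=∅
  b7: in={i} out=∅

live-out(b1) = ["i", "m", "w"]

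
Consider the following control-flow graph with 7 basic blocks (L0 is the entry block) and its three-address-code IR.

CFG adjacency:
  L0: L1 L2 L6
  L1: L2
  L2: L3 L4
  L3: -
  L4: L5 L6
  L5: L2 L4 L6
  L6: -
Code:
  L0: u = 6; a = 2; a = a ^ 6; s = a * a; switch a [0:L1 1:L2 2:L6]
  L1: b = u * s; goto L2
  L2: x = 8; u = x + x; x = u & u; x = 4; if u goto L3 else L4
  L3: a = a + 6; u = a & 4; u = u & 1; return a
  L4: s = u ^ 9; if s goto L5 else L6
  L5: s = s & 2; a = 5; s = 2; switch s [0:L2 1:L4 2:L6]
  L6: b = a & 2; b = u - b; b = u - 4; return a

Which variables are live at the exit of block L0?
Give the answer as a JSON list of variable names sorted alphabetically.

Answer: ["a", "s", "u"]

Working:
Per-block:
  L0: def={a,s,u} ue=∅
  L1: def={b} ue={s,u}
  L2: def={u,x} ue=∅
  L3: def={a,u} ue={a}
  L4: def={s} ue={u}
  L5: def={a,s} ue={s}
  L6: def={b} ue={a,u}

Live sets:
  L0: in=∅ out={a,s,u}
  L1: in={a,s,u} out={a}
  L2: in={a} out={a,u}
  L3: in={a} out=∅
  L4: in={a,u} out={a,s,u}
  L5: in={s,u} out={a,u}
  L6: in={a,u} out=∅

live-out(L0) = ["a", "s", "u"]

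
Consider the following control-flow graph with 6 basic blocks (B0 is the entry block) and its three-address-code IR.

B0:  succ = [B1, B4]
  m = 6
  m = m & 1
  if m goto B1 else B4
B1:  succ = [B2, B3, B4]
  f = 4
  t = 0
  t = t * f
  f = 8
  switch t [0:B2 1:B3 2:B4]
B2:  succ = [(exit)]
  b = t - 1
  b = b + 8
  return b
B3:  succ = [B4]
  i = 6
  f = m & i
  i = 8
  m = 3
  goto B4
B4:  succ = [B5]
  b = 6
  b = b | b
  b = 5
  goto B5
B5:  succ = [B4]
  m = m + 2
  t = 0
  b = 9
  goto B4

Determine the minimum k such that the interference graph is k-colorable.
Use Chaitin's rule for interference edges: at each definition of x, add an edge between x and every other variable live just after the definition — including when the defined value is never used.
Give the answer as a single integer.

def/use:
  B0: {m} / ∅
  B1: {f,t} / ∅
  B2: {b} / {t}
  B3: {f,i,m} / {m}
  B4: {b} / ∅
  B5: {b,m,t} / {m}

Liveness:
  live B0: ∅→{m}
  live B1: {m}→{m,t}
  live B2: {t}→∅
  live B3: {m}→{m}
  live B4: {m}→{m}
  live B5: {m}→{m}

Interfere edges:
  b — {m}
  f — {m,t}
  i — {m}
  m — {b,f,i,t}
  t — {f,m}

Chromatic number:
  lower bound: {f,m,t} mutually conflict ⇒ χ ≥ 3
  assign b→R1 f→R1 i→R1 m→R0 t→R2 — no edge inside a register ⇒ χ ≤ 3
  χ = 3

Answer: 3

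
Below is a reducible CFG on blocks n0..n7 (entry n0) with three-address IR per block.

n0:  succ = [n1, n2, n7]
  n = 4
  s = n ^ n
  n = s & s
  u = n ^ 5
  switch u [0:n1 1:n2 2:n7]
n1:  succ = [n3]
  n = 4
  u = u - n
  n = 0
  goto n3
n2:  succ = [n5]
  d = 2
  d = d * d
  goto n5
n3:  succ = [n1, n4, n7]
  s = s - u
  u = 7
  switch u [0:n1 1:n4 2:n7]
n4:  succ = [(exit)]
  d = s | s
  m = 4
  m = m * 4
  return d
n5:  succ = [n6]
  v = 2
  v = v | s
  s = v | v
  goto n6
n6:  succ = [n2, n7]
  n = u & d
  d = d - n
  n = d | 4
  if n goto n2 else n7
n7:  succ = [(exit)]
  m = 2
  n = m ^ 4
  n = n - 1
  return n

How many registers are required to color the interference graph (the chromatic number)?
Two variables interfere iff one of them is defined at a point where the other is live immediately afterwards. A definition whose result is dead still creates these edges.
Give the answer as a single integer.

Answer: 4

Analysis:
Block summaries:
  n0 def {n,s,u} use ∅
  n1 def {n,u} use {u}
  n2 def {d} use ∅
  n3 def {s,u} use {s,u}
  n4 def {d,m} use {s}
  n5 def {s,v} use {s}
  n6 def {d,n} use {d,u}
  n7 def {m,n} use ∅

Backward fixpoint:
  n0 li=∅ lo={s,u}
  n1 li={s,u} lo={s,u}
  n2 li={s,u} lo={d,s,u}
  n3 li={s,u} lo={s,u}
  n4 li={s} lo=∅
  n5 li={d,s,u} lo={d,s,u}
  n6 li={d,s,u} lo={s,u}
  n7 li=∅ lo=∅

Interfere edges:
  d↔{m,n,s,u,v}
  m↔{d}
  n↔{d,s,u}
  s↔{d,n,u,v}
  u↔{d,n,s,v}
  v↔{d,s,u}

Colouring:
  {d,n,s,u} pairwise interfere (4-clique) ⇒ χ ≥ 4
  assign d→c0 m→c1 n→c3 s→c1 u→c2 v→c3 — no edge inside a register ⇒ χ ≤ 4
  χ = 4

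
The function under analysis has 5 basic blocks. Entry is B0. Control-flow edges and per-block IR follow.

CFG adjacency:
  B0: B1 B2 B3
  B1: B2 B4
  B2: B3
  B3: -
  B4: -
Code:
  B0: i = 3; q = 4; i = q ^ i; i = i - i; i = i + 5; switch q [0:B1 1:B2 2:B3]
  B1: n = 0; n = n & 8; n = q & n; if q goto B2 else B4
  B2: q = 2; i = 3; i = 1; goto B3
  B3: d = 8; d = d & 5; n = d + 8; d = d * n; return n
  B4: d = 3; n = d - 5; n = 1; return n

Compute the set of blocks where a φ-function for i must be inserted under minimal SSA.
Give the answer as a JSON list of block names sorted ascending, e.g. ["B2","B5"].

idom tree: B1←B0 B2←B0 B3←B0 B4←B1
Dom∩ at merges:
  B2: preds {B0,B1}: {B0} ∩ {B0,B1} = {B0}; idom=B0
  B3: preds {B0,B2}: {B0} ∩ {B0,B2} = {B0}; idom=B0

DF walk-up:
  B2←B0: walk · to B0
  B2←B1: walk B1 to B0
  B3←B0: walk · to B0
  B3←B2: walk B2 to B0
  B0: DF=∅
  B1: DF={B2}
  B2: DF={B3}
  B3: DF=∅
  B4: DF=∅

φ for i: defs {B0,B2}
  DF⁺ = {B3}

Answer: ["B3"]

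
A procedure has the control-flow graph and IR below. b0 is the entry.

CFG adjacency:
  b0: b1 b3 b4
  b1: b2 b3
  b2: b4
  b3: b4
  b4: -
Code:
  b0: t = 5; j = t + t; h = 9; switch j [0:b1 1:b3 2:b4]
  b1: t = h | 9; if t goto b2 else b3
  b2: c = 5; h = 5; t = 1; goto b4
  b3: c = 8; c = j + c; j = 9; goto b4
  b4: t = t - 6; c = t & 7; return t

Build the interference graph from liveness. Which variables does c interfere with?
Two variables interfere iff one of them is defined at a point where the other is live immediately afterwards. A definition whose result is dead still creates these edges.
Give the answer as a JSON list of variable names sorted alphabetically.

Block summaries:
  b0: def={h,j,t} ue=∅
  b1: def={t} ue={h}
  b2: def={c,h,t} ue=∅
  b3: def={c,j} ue={j}
  b4: def={c,t} ue={t}

Liveness:
  b0: in=∅ out={h,j,t}
  b1: in={h,j} out={j,t}
  b2: in=∅ out={t}
  b3: in={j,t} out={t}
  b4: in={t} out=∅

Conflict graph:
  c: {j,t}
  h: {j,t}
  j: {c,h,t}
  t: {c,h,j}

N(c) = ["j", "t"]

Answer: ["j", "t"]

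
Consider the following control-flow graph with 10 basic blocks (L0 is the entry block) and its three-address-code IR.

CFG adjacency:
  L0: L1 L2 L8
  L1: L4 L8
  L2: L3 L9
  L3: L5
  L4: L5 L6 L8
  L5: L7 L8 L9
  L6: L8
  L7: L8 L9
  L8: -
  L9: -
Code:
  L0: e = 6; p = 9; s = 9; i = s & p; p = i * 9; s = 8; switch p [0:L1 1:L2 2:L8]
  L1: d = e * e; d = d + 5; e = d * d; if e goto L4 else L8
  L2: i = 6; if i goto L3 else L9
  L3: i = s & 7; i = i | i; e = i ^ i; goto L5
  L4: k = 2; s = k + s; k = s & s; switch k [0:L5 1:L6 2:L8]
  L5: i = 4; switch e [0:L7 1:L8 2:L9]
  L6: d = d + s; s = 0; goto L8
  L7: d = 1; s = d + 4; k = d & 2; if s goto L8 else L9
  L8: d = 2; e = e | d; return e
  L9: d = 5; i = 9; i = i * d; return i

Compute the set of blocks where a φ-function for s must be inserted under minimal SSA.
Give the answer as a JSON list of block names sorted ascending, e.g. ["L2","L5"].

idom tree: L1←L0 L2←L0 L3←L2 L4←L1 L5←L0 L6←L4 L7←L5 L8←L0 L9←L0
Dom at joins:
  L5: preds {L3,L4}: {L0,L2,L3} ∩ {L0,L1,L4} = {L0}; idom=L0
  L8: preds {L0,L1,L4,L5,L6,L7}: {L0} ∩ {L0,L1} ∩ {L0,L1,L4} ∩ {L0,L5} ∩ {L0,L1,L4,L6} ∩ {L0,L5,L7} = {L0}; idom=L0
  L9: preds {L2,L5,L7}: {L0,L2} ∩ {L0,L5} ∩ {L0,L5,L7} = {L0}; idom=L0

DF walk-up:
  join L5 pred L3: L3→L2 stop@L0
  join L5 pred L4: L4→L1 stop@L0
  join L8 pred L0: · stop@L0
  join L8 pred L1: L1 stop@L0
  join L8 pred L4: L4→L1 stop@L0
  join L8 pred L5: L5 stop@L0
  join L8 pred L6: L6→L4→L1 stop@L0
  join L8 pred L7: L7→L5 stop@L0
  join L9 pred L2: L2 stop@L0
  join L9 pred L5: L5 stop@L0
  join L9 pred L7: L7→L5 stop@L0
  L0: DF=∅
  L1: DF={L5,L8}
  L2: DF={L5,L9}
  L3: DF={L5}
  L4: DF={L5,L8}
  L5: DF={L8,L9}
  L6: DF={L8}
  L7: DF={L8,L9}
  L8: DF=∅
  L9: DF=∅

φ for s: defs {L0,L4,L6,L7}
  DF⁺ = {L5,L8,L9}

Answer: ["L5", "L8", "L9"]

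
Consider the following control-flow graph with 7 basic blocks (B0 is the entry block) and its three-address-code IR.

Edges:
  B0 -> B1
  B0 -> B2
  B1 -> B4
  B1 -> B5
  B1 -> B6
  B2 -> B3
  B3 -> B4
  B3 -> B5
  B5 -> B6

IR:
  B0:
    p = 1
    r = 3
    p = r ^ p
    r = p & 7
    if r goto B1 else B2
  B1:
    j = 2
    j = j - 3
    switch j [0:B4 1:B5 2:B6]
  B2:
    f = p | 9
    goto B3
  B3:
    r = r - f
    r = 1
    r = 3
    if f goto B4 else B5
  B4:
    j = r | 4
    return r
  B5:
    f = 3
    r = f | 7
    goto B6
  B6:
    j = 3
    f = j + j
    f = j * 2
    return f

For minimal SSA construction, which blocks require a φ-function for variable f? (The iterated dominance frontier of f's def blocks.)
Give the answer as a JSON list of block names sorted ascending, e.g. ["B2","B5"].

Answer: ["B4", "B5", "B6"]

Derivation:
idom tree: B1←B0 B2←B0 B3←B2 B4←B0 B5←B0 B6←B0
Dom at joins:
  B4: preds {B1,B3}: {B0,B1} ∩ {B0,B2,B3} = {B0}; idom=B0
  B5: preds {B1,B3}: {B0,B1} ∩ {B0,B2,B3} = {B0}; idom=B0
  B6: preds {B1,B5}: {B0,B1} ∩ {B0,B5} = {B0}; idom=B0

DF walk-up:
  join B4 pred B1: B1 stop@B0
  join B4 pred B3: B3→B2 stop@B0
  join B5 pred B1: B1 stop@B0
  join B5 pred B3: B3→B2 stop@B0
  join B6 pred B1: B1 stop@B0
  join B6 pred B5: B5 stop@B0
  B0: DF=∅
  B1: DF={B4,B5,B6}
  B2: DF={B4,B5}
  B3: DF={B4,B5}
  B4: DF=∅
  B5: DF={B6}
  B6: DF=∅

φ for f: defs {B2,B5,B6}
  DF⁺ = {B4,B5,B6}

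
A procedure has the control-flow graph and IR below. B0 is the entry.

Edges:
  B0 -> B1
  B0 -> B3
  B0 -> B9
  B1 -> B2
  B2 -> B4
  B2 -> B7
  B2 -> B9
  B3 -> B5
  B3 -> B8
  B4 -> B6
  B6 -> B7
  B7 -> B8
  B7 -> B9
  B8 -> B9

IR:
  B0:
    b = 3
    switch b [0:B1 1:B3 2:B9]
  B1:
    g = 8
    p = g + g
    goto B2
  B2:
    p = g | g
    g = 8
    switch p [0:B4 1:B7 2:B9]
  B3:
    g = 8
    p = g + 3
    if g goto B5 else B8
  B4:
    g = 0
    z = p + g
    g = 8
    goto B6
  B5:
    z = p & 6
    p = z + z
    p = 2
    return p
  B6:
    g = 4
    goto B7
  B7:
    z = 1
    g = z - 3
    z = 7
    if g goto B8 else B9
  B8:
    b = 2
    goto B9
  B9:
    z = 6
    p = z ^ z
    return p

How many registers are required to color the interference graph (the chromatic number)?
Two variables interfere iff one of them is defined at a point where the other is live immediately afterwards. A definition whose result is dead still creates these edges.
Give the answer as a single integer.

Answer: 2

Derivation:
Per-block:
  B0: def={b} ue=∅
  B1: def={g,p} ue=∅
  B2: def={g,p} ue={g}
  B3: def={g,p} ue=∅
  B4: def={g,z} ue={p}
  B5: def={p,z} ue={p}
  B6: def={g} ue=∅
  B7: def={g,z} ue=∅
  B8: def={b} ue=∅
  B9: def={p,z} ue=∅

Liveness:
  B0: in=∅ out=∅
  B1: in=∅ out={g}
  B2: in={g} out={p}
  B3: in=∅ out={p}
  B4: in={p} out=∅
  B5: in={p} out=∅
  B6: in=∅ out=∅
  B7: in=∅ out=∅
  B8: in=∅ out=∅
  B9: in=∅ out=∅

Interfere edges:
  b: ∅
  g: {p,z}
  p: {g}
  z: {g}

Colouring:
  lower bound: {g,p} mutually conflict ⇒ χ ≥ 2
  2-colouring: c0={b,g}  c1={p,z}
  χ = 2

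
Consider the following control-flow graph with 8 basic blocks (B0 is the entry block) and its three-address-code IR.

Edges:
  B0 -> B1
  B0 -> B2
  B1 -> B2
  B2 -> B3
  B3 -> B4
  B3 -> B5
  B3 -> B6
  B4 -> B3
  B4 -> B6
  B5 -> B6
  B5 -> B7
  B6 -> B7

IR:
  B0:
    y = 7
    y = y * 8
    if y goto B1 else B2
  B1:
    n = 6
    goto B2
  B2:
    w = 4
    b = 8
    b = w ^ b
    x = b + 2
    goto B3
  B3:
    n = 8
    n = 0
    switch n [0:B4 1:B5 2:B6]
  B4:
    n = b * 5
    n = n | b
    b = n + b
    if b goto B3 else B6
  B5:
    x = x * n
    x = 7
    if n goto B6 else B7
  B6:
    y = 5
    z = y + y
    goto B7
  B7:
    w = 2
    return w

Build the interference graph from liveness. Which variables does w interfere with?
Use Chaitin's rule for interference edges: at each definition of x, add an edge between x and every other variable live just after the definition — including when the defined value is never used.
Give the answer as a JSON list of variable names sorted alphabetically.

Block summaries:
  B0: def={y} ue=∅
  B1: def={n} ue=∅
  B2: def={b,w,x} ue=∅
  B3: def={n} ue=∅
  B4: def={b,n} ue={b}
  B5: def={x} ue={n,x}
  B6: def={y,z} ue=∅
  B7: def={w} ue=∅

Live sets:
  live B0: ∅→∅
  live B1: ∅→∅
  live B2: ∅→{b,x}
  live B3: {b,x}→{b,n,x}
  live B4: {b,x}→{b,x}
  live B5: {n,x}→∅
  live B6: ∅→∅
  live B7: ∅→∅

Conflict graph:
  b: {n,w,x}
  n: {b,x}
  w: {b}
  x: {b,n}
  y: ∅
  z: ∅

N(w) = ["b"]

Answer: ["b"]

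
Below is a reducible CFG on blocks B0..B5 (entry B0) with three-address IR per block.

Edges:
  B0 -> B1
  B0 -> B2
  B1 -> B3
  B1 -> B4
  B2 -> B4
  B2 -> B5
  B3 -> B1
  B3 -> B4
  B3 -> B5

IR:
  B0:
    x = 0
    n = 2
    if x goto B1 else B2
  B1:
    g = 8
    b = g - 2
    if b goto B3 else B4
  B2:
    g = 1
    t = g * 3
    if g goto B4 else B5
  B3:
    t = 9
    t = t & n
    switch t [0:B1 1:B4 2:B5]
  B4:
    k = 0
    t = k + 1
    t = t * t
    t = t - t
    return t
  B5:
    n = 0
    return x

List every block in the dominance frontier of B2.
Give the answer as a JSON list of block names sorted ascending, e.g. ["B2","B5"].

Answer: ["B4", "B5"]

Derivation:
idom tree: B1←B0 B2←B0 B3←B1 B4←B0 B5←B0
Dom∩ at merges:
  B1: preds {B0,B3}: {B0} ∩ {B0,B1,B3} = {B0}; idom=B0
  B4: preds {B1,B2,B3}: {B0,B1} ∩ {B0,B2} ∩ {B0,B1,B3} = {B0}; idom=B0
  B5: preds {B2,B3}: {B0,B2} ∩ {B0,B1,B3} = {B0}; idom=B0

DF walk-up:
  B1←B0: walk · to B0
  B1←B3: walk B3→B1 to B0
  B4←B1: walk B1 to B0
  B4←B2: walk B2 to B0
  B4←B3: walk B3→B1 to B0
  B5←B2: walk B2 to B0
  B5←B3: walk B3→B1 to B0
  DF(B0)=∅
  DF(B1)={B1,B4,B5}
  DF(B2)={B4,B5}
  DF(B3)={B1,B4,B5}
  DF(B4)=∅
  DF(B5)=∅

DF(B2) = ["B4", "B5"]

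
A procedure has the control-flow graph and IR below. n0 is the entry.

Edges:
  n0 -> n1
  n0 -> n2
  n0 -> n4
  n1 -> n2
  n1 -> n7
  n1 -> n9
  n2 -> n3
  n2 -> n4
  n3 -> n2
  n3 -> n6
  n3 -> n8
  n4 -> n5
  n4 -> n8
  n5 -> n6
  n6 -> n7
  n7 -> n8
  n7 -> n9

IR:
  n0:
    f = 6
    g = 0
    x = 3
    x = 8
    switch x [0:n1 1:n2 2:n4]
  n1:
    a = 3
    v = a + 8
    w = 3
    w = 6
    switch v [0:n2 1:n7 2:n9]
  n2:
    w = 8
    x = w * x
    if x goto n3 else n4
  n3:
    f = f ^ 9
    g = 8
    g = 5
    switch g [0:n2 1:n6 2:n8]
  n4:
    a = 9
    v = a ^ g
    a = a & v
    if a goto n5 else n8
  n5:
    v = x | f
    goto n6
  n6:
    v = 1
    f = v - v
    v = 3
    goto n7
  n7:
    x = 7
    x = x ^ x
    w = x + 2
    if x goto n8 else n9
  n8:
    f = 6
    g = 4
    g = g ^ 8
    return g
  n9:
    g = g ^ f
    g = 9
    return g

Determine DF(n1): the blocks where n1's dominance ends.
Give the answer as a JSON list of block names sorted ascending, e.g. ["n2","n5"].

idom tree: n1←n0 n2←n0 n3←n2 n4←n0 n5←n4 n6←n0 n7←n0 n8←n0 n9←n0
Dom at joins:
  n2: preds {n0,n1,n3}: {n0} ∩ {n0,n1} ∩ {n0,n2,n3} = {n0}; idom=n0
  n4: preds {n0,n2}: {n0} ∩ {n0,n2} = {n0}; idom=n0
  n6: preds {n3,n5}: {n0,n2,n3} ∩ {n0,n4,n5} = {n0}; idom=n0
  n7: preds {n1,n6}: {n0,n1} ∩ {n0,n6} = {n0}; idom=n0
  n8: preds {n3,n4,n7}: {n0,n2,n3} ∩ {n0,n4} ∩ {n0,n7} = {n0}; idom=n0
  n9: preds {n1,n7}: {n0,n1} ∩ {n0,n7} = {n0}; idom=n0

DF derivation:
  n2←n0: walk · to n0
  n2←n1: walk n1 to n0
  n2←n3: walk n3→n2 to n0
  n4←n0: walk · to n0
  n4←n2: walk n2 to n0
  n6←n3: walk n3→n2 to n0
  n6←n5: walk n5→n4 to n0
  n7←n1: walk n1 to n0
  n7←n6: walk n6 to n0
  n8←n3: walk n3→n2 to n0
  n8←n4: walk n4 to n0
  n8←n7: walk n7 to n0
  n9←n1: walk n1 to n0
  n9←n7: walk n7 to n0
  n0 → ∅
  n1 → {n2,n7,n9}
  n2 → {n2,n4,n6,n8}
  n3 → {n2,n6,n8}
  n4 → {n6,n8}
  n5 → {n6}
  n6 → {n7}
  n7 → {n8,n9}
  n8 → ∅
  n9 → ∅

DF(n1) = ["n2", "n7", "n9"]

Answer: ["n2", "n7", "n9"]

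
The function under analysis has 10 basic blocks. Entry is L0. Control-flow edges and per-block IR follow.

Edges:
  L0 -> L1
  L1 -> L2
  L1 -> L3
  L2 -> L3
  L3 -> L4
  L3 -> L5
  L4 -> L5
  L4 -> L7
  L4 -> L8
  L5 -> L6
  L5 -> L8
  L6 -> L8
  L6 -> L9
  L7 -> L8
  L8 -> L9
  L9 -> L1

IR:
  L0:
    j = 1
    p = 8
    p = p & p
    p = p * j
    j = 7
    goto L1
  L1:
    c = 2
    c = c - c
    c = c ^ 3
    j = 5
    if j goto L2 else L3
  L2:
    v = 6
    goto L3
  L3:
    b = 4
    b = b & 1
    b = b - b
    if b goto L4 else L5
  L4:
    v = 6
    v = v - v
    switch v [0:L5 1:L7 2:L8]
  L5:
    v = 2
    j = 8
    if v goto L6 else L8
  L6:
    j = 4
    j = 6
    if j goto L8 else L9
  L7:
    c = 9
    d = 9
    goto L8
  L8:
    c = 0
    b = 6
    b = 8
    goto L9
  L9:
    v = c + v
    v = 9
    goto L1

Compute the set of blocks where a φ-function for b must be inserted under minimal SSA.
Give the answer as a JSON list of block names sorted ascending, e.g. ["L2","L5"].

Answer: ["L1", "L9"]

Analysis:
idom tree: L1←L0 L2←L1 L3←L1 L4←L3 L5←L3 L6←L5 L7←L4 L8←L3 L9←L3
Dom at joins:
  L1: preds {L0,L9}: {L0} ∩ {L0,L1,L3,L9} = {L0}; idom=L0
  L3: preds {L1,L2}: {L0,L1} ∩ {L0,L1,L2} = {L0,L1}; idom=L1
  L5: preds {L3,L4}: {L0,L1,L3} ∩ {L0,L1,L3,L4} = {L0,L1,L3}; idom=L3
  L8: preds {L4,L5,L6,L7}: {L0,L1,L3,L4} ∩ {L0,L1,L3,L5} ∩ {L0,L1,L3,L5,L6} ∩ {L0,L1,L3,L4,L7} = {L0,L1,L3}; idom=L3
  L9: preds {L6,L8}: {L0,L1,L3,L5,L6} ∩ {L0,L1,L3,L8} = {L0,L1,L3}; idom=L3

DF walk-up:
  L1←L0: walk · to L0
  L1←L9: walk L9→L3→L1 to L0
  L3←L1: walk · to L1
  L3←L2: walk L2 to L1
  L5←L3: walk · to L3
  L5←L4: walk L4 to L3
  L8←L4: walk L4 to L3
  L8←L5: walk L5 to L3
  L8←L6: walk L6→L5 to L3
  L8←L7: walk L7→L4 to L3
  L9←L6: walk L6→L5 to L3
  L9←L8: walk L8 to L3
  L0 → ∅
  L1 → {L1}
  L2 → {L3}
  L3 → {L1}
  L4 → {L5,L8}
  L5 → {L8,L9}
  L6 → {L8,L9}
  L7 → {L8}
  L8 → {L9}
  L9 → {L1}

φ for b: defs {L3,L8}
  DF⁺ = {L1,L9}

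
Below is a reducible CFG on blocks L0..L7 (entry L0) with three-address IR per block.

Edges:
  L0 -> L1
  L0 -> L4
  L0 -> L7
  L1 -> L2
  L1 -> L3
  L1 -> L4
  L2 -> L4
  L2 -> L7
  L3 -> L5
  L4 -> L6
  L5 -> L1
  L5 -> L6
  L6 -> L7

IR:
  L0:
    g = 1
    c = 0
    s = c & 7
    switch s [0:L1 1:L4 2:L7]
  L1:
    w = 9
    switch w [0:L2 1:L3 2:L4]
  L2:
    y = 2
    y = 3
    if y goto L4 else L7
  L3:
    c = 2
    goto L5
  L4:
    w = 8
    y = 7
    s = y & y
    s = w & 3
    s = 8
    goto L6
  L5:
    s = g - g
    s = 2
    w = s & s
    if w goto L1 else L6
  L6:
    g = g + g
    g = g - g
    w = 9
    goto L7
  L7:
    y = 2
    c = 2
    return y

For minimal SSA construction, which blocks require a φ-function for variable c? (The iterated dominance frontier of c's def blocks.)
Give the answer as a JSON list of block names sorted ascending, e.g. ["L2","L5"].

Answer: ["L1", "L4", "L6", "L7"]

Working:
idom tree: L1←L0 L2←L1 L3←L1 L4←L0 L5←L3 L6←L0 L7←L0
Join-block Dom:
  L1: preds {L0,L5}: {L0} ∩ {L0,L1,L3,L5} = {L0}; idom=L0
  L4: preds {L0,L1,L2}: {L0} ∩ {L0,L1} ∩ {L0,L1,L2} = {L0}; idom=L0
  L6: preds {L4,L5}: {L0,L4} ∩ {L0,L1,L3,L5} = {L0}; idom=L0
  L7: preds {L0,L2,L6}: {L0} ∩ {L0,L1,L2} ∩ {L0,L6} = {L0}; idom=L0

Frontier:
  L1←L0: walk · to L0
  L1←L5: walk L5→L3→L1 to L0
  L4←L0: walk · to L0
  L4←L1: walk L1 to L0
  L4←L2: walk L2→L1 to L0
  L6←L4: walk L4 to L0
  L6←L5: walk L5→L3→L1 to L0
  L7←L0: walk · to L0
  L7←L2: walk L2→L1 to L0
  L7←L6: walk L6 to L0
  L0 → ∅
  L1 → {L1,L4,L6,L7}
  L2 → {L4,L7}
  L3 → {L1,L6}
  L4 → {L6}
  L5 → {L1,L6}
  L6 → {L7}
  L7 → ∅

φ for c: defs {L0,L3,L7}
  DF⁺ = {L1,L4,L6,L7}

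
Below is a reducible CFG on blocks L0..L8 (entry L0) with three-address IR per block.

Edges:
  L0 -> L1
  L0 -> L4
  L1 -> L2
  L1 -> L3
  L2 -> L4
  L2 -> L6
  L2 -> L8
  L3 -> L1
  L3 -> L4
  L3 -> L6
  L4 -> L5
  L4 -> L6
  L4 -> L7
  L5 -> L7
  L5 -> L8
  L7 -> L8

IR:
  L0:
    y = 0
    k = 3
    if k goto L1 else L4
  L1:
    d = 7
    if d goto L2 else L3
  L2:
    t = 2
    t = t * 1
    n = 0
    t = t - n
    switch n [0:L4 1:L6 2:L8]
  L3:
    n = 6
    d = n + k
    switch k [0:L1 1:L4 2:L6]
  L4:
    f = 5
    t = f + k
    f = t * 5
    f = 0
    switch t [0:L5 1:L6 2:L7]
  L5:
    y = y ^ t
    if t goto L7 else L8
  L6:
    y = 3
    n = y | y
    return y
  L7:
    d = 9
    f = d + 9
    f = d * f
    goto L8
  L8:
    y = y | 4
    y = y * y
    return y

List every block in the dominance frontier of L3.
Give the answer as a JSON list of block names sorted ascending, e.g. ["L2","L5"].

idom tree: L1←L0 L2←L1 L3←L1 L4←L0 L5←L4 L6←L0 L7←L4 L8←L0
Dom∩ at merges:
  L1: preds {L0,L3}: {L0} ∩ {L0,L1,L3} = {L0}; idom=L0
  L4: preds {L0,L2,L3}: {L0} ∩ {L0,L1,L2} ∩ {L0,L1,L3} = {L0}; idom=L0
  L6: preds {L2,L3,L4}: {L0,L1,L2} ∩ {L0,L1,L3} ∩ {L0,L4} = {L0}; idom=L0
  L7: preds {L4,L5}: {L0,L4} ∩ {L0,L4,L5} = {L0,L4}; idom=L4
  L8: preds {L2,L5,L7}: {L0,L1,L2} ∩ {L0,L4,L5} ∩ {L0,L4,L7} = {L0}; idom=L0

DF derivation:
  join L1 pred L0: · stop@L0
  join L1 pred L3: L3→L1 stop@L0
  join L4 pred L0: · stop@L0
  join L4 pred L2: L2→L1 stop@L0
  join L4 pred L3: L3→L1 stop@L0
  join L6 pred L2: L2→L1 stop@L0
  join L6 pred L3: L3→L1 stop@L0
  join L6 pred L4: L4 stop@L0
  join L7 pred L4: · stop@L4
  join L7 pred L5: L5 stop@L4
  join L8 pred L2: L2→L1 stop@L0
  join L8 pred L5: L5→L4 stop@L0
  join L8 pred L7: L7→L4 stop@L0
  L0: DF=∅
  L1: DF={L1,L4,L6,L8}
  L2: DF={L4,L6,L8}
  L3: DF={L1,L4,L6}
  L4: DF={L6,L8}
  L5: DF={L7,L8}
  L6: DF=∅
  L7: DF={L8}
  L8: DF=∅

DF(L3) = ["L1", "L4", "L6"]

Answer: ["L1", "L4", "L6"]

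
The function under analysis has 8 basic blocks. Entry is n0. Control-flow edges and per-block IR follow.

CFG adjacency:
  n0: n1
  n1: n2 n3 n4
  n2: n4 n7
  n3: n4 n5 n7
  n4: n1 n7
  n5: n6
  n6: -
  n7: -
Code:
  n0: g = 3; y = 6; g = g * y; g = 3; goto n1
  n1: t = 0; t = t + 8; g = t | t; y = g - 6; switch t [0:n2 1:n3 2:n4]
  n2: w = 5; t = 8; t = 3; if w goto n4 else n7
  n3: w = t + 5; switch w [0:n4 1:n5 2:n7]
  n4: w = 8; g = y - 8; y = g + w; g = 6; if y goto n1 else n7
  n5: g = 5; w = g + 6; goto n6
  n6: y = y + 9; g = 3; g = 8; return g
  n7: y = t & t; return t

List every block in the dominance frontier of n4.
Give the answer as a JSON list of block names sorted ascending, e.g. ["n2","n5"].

idom tree: n1←n0 n2←n1 n3←n1 n4←n1 n5←n3 n6←n5 n7←n1
Join-block Dom:
  n1: preds {n0,n4}: {n0} ∩ {n0,n1,n4} = {n0}; idom=n0
  n4: preds {n1,n2,n3}: {n0,n1} ∩ {n0,n1,n2} ∩ {n0,n1,n3} = {n0,n1}; idom=n1
  n7: preds {n2,n3,n4}: {n0,n1,n2} ∩ {n0,n1,n3} ∩ {n0,n1,n4} = {n0,n1}; idom=n1

DF walk-up:
  n1←n0: walk · to n0
  n1←n4: walk n4→n1 to n0
  n4←n1: walk · to n1
  n4←n2: walk n2 to n1
  n4←n3: walk n3 to n1
  n7←n2: walk n2 to n1
  n7←n3: walk n3 to n1
  n7←n4: walk n4 to n1
  DF(n0)=∅
  DF(n1)={n1}
  DF(n2)={n4,n7}
  DF(n3)={n4,n7}
  DF(n4)={n1,n7}
  DF(n5)=∅
  DF(n6)=∅
  DF(n7)=∅

DF(n4) = ["n1", "n7"]

Answer: ["n1", "n7"]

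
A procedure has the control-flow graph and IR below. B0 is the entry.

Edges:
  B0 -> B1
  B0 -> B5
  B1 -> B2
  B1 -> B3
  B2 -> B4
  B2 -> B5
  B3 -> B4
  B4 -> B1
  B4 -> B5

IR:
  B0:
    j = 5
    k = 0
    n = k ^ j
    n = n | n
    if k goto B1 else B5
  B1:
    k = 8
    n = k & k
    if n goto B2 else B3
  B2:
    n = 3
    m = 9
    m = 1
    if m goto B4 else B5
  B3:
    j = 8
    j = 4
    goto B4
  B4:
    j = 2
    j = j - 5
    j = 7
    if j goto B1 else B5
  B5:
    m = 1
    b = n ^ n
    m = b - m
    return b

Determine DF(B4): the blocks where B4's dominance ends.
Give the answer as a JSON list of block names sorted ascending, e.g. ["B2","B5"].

idom tree: B1←B0 B2←B1 B3←B1 B4←B1 B5←B0
Dom∩ at merges:
  B1: preds {B0,B4}: {B0} ∩ {B0,B1,B4} = {B0}; idom=B0
  B4: preds {B2,B3}: {B0,B1,B2} ∩ {B0,B1,B3} = {B0,B1}; idom=B1
  B5: preds {B0,B2,B4}: {B0} ∩ {B0,B1,B2} ∩ {B0,B1,B4} = {B0}; idom=B0

DF derivation:
  B1←B0: walk · to B0
  B1←B4: walk B4→B1 to B0
  B4←B2: walk B2 to B1
  B4←B3: walk B3 to B1
  B5←B0: walk · to B0
  B5←B2: walk B2→B1 to B0
  B5←B4: walk B4→B1 to B0
  B0: DF=∅
  B1: DF={B1,B5}
  B2: DF={B4,B5}
  B3: DF={B4}
  B4: DF={B1,B5}
  B5: DF=∅

DF(B4) = ["B1", "B5"]

Answer: ["B1", "B5"]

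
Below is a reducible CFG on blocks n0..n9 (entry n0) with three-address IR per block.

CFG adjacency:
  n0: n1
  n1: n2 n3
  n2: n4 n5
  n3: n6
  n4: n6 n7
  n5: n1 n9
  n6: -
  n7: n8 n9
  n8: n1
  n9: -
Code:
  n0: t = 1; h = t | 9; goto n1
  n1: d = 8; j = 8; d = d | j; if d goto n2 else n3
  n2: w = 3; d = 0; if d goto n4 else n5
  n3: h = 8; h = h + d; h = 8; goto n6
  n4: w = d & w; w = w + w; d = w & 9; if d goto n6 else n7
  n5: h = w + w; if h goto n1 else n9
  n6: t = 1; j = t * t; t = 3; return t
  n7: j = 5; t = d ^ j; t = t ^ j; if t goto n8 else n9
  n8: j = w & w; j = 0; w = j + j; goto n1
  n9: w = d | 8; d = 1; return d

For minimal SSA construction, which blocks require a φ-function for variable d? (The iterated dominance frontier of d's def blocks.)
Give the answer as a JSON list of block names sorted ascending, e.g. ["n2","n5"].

Answer: ["n1", "n6", "n9"]

Derivation:
idom tree: n1←n0 n2←n1 n3←n1 n4←n2 n5←n2 n6←n1 n7←n4 n8←n7 n9←n2
Join-block Dom:
  n1: preds {n0,n5,n8}: {n0} ∩ {n0,n1,n2,n5} ∩ {n0,n1,n2,n4,n7,n8} = {n0}; idom=n0
  n6: preds {n3,n4}: {n0,n1,n3} ∩ {n0,n1,n2,n4} = {n0,n1}; idom=n1
  n9: preds {n5,n7}: {n0,n1,n2,n5} ∩ {n0,n1,n2,n4,n7} = {n0,n1,n2}; idom=n2

DF walk-up:
  join n1 pred n0: · stop@n0
  join n1 pred n5: n5→n2→n1 stop@n0
  join n1 pred n8: n8→n7→n4→n2→n1 stop@n0
  join n6 pred n3: n3 stop@n1
  join n6 pred n4: n4→n2 stop@n1
  join n9 pred n5: n5 stop@n2
  join n9 pred n7: n7→n4 stop@n2
  n0 → ∅
  n1 → {n1}
  n2 → {n1,n6}
  n3 → {n6}
  n4 → {n1,n6,n9}
  n5 → {n1,n9}
  n6 → ∅
  n7 → {n1,n9}
  n8 → {n1}
  n9 → ∅

φ for d: defs {n1,n2,n4,n9}
  DF⁺ = {n1,n6,n9}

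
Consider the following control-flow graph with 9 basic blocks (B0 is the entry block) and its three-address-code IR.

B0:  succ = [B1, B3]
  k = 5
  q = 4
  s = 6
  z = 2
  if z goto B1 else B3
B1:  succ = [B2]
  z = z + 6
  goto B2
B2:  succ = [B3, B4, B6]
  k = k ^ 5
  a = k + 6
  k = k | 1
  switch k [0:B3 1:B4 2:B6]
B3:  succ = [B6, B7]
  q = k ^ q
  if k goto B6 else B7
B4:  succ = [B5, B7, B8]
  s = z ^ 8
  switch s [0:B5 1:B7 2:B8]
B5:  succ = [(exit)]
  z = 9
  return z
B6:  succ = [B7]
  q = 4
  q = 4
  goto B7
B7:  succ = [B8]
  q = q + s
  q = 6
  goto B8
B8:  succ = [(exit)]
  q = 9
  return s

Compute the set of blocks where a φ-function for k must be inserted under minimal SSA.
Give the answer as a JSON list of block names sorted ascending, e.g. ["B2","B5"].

Answer: ["B3", "B6", "B7", "B8"]

Analysis:
idom tree: B1←B0 B2←B1 B3←B0 B4←B2 B5←B4 B6←B0 B7←B0 B8←B0
Dom∩ at merges:
  B3: preds {B0,B2}: {B0} ∩ {B0,B1,B2} = {B0}; idom=B0
  B6: preds {B2,B3}: {B0,B1,B2} ∩ {B0,B3} = {B0}; idom=B0
  B7: preds {B3,B4,B6}: {B0,B3} ∩ {B0,B1,B2,B4} ∩ {B0,B6} = {B0}; idom=B0
  B8: preds {B4,B7}: {B0,B1,B2,B4} ∩ {B0,B7} = {B0}; idom=B0

DF walk-up:
  join B3 pred B0: · stop@B0
  join B3 pred B2: B2→B1 stop@B0
  join B6 pred B2: B2→B1 stop@B0
  join B6 pred B3: B3 stop@B0
  join B7 pred B3: B3 stop@B0
  join B7 pred B4: B4→B2→B1 stop@B0
  join B7 pred B6: B6 stop@B0
  join B8 pred B4: B4→B2→B1 stop@B0
  join B8 pred B7: B7 stop@B0
  DF(B0)=∅
  DF(B1)={B3,B6,B7,B8}
  DF(B2)={B3,B6,B7,B8}
  DF(B3)={B6,B7}
  DF(B4)={B7,B8}
  DF(B5)=∅
  DF(B6)={B7}
  DF(B7)={B8}
  DF(B8)=∅

φ for k: defs {B0,B2}
  DF⁺ = {B3,B6,B7,B8}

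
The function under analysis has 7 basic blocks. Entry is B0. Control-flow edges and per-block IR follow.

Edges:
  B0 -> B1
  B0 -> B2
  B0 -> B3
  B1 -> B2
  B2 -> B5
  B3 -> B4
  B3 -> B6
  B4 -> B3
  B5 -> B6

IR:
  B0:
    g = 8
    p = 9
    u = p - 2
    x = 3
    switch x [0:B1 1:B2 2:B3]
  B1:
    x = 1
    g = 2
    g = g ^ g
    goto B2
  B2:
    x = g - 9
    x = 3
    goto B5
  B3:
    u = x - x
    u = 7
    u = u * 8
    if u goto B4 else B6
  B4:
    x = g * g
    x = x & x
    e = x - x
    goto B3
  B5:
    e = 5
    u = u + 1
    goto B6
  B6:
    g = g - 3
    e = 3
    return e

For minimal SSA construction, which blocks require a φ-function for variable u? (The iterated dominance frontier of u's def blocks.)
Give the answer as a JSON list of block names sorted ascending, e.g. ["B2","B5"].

Answer: ["B3", "B6"]

Analysis:
idom tree: B1←B0 B2←B0 B3←B0 B4←B3 B5←B2 B6←B0
Join-block Dom:
  B2: preds {B0,B1}: {B0} ∩ {B0,B1} = {B0}; idom=B0
  B3: preds {B0,B4}: {B0} ∩ {B0,B3,B4} = {B0}; idom=B0
  B6: preds {B3,B5}: {B0,B3} ∩ {B0,B2,B5} = {B0}; idom=B0

DF walk-up:
  B2←B0: walk · to B0
  B2←B1: walk B1 to B0
  B3←B0: walk · to B0
  B3←B4: walk B4→B3 to B0
  B6←B3: walk B3 to B0
  B6←B5: walk B5→B2 to B0
  B0: DF=∅
  B1: DF={B2}
  B2: DF={B6}
  B3: DF={B3,B6}
  B4: DF={B3}
  B5: DF={B6}
  B6: DF=∅

φ for u: defs {B0,B3,B5}
  DF⁺ = {B3,B6}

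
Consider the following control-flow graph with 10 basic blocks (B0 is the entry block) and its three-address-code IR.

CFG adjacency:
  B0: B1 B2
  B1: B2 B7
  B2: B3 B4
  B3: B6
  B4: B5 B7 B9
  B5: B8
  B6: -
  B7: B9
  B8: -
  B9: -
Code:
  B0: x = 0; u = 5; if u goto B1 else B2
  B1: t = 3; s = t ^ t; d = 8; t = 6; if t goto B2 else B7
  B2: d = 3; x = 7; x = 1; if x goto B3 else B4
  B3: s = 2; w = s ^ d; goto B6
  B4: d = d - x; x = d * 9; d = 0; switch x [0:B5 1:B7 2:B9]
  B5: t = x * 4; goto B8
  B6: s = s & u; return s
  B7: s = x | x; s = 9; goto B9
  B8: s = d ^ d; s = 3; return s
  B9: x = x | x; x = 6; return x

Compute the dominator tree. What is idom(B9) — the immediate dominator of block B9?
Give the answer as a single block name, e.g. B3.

idom tree: B1←B0 B2←B0 B3←B2 B4←B2 B5←B4 B6←B3 B7←B0 B8←B5 B9←B0
Join-block Dom:
  B2: preds {B0,B1}: {B0} ∩ {B0,B1} = {B0}; idom=B0
  B7: preds {B1,B4}: {B0,B1} ∩ {B0,B2,B4} = {B0}; idom=B0
  B9: preds {B4,B7}: {B0,B2,B4} ∩ {B0,B7} = {B0}; idom=B0

idom(B9) = B0

Answer: B0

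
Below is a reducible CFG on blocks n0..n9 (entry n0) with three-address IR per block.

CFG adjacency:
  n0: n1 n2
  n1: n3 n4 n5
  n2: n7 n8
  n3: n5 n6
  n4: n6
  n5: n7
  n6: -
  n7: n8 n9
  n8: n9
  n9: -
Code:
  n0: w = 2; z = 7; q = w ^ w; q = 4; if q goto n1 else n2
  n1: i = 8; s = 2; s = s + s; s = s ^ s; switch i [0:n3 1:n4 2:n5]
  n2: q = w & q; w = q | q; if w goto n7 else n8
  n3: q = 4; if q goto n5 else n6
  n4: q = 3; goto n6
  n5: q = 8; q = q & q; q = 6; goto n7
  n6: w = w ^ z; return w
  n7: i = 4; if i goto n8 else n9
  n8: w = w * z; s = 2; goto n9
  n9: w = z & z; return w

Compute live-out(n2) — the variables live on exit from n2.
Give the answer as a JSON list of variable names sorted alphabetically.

Answer: ["w", "z"]

Working:
Per-block:
  n0: {q,w,z} / ∅
  n1: {i,s} / ∅
  n2: {q,w} / {q,w}
  n3: {q} / ∅
  n4: {q} / ∅
  n5: {q} / ∅
  n6: {w} / {w,z}
  n7: {i} / ∅
  n8: {s,w} / {w,z}
  n9: {w} / {z}

Liveness:
  live n0: ∅→{q,w,z}
  live n1: {w,z}→{w,z}
  live n2: {q,w,z}→{w,z}
  live n3: {w,z}→{w,z}
  live n4: {w,z}→{w,z}
  live n5: {w,z}→{w,z}
  live n6: {w,z}→∅
  live n7: {w,z}→{w,z}
  live n8: {w,z}→{z}
  live n9: {z}→∅

live-out(n2) = ["w", "z"]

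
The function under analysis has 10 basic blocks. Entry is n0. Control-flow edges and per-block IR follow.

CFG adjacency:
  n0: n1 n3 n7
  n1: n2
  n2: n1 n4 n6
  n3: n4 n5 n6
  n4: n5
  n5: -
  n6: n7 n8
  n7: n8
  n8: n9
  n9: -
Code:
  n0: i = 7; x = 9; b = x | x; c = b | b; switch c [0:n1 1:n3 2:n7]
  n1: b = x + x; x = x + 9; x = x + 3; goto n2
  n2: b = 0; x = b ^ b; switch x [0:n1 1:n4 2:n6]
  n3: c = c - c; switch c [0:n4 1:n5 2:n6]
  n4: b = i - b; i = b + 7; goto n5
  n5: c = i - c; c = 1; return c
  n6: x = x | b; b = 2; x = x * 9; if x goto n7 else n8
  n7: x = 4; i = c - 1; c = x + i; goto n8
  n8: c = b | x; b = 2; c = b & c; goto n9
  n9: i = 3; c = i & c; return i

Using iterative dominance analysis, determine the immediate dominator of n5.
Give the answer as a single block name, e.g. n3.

idom tree: n1←n0 n2←n1 n3←n0 n4←n0 n5←n0 n6←n0 n7←n0 n8←n0 n9←n8
Join-block Dom:
  n1: preds {n0,n2}: {n0} ∩ {n0,n1,n2} = {n0}; idom=n0
  n4: preds {n2,n3}: {n0,n1,n2} ∩ {n0,n3} = {n0}; idom=n0
  n5: preds {n3,n4}: {n0,n3} ∩ {n0,n4} = {n0}; idom=n0
  n6: preds {n2,n3}: {n0,n1,n2} ∩ {n0,n3} = {n0}; idom=n0
  n7: preds {n0,n6}: {n0} ∩ {n0,n6} = {n0}; idom=n0
  n8: preds {n6,n7}: {n0,n6} ∩ {n0,n7} = {n0}; idom=n0

idom(n5) = n0

Answer: n0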